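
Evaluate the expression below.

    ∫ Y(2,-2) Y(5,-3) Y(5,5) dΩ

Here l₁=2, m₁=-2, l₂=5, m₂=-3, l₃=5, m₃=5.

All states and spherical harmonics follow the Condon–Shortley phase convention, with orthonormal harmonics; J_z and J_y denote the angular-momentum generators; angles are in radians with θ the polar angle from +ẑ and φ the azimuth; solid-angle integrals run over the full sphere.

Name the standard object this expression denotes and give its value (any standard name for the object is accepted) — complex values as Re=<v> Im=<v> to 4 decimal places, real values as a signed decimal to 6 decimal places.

This is a Gaunt coefficient — the integral of a triple product of spherical harmonics over the sphere.
m-sum 0 ✓  L=12 even ✓  3≤5≤7 ✓
Π(2lᵢ+1) = 5×11×11 = 605
triangle coeff Δ(2,5,5) = 1/38610
Σ_t [0,2]: t=0:+1/2880 t=1:−1/576 t=2:+1/2880 = -1/960
(3j)²=10/429 [(2 5 5; 0 0 0)], sign=+1
Σ_t [2,2]: t=2:+1/161280 = 1/161280
(3j)²=1/143 [(2 5 5; -2 -3 5)], sign=+1
⇒ 4πI² = 50/507
I = (+1)√(50/507/(4π)) = 0.08858824

Gaunt coefficient, +0.088588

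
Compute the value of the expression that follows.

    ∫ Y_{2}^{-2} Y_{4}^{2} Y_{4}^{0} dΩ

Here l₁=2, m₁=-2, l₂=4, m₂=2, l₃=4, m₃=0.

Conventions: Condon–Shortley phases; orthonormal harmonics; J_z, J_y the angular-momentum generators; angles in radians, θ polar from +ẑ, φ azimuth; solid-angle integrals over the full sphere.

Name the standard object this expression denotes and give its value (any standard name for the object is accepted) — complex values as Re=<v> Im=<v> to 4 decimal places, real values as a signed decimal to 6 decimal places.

This is a Gaunt coefficient — the integral of a triple product of spherical harmonics over the sphere.
m-sum 0 ✓  L=10 even ✓  2≤4≤6 ✓
Π(2lᵢ+1) = 5×9×9 = 405
triangle coeff Δ(2,4,4) = 1/13860
Σ_t [0,2]: t=0:+1/192 t=1:−1/36 t=2:+1/192 = -5/288
(3j)²=20/693 [(2 4 4; 0 0 0)], sign=-1
Σ_t [2,2]: t=2:+1/192 = 1/192
(3j)²=3/77 [(2 4 4; -2 2 0)], sign=+1
⇒ 4πI² = 2700/5929
I = (-1)√(2700/5929/(4π)) = -0.19036462

Gaunt coefficient, -0.190365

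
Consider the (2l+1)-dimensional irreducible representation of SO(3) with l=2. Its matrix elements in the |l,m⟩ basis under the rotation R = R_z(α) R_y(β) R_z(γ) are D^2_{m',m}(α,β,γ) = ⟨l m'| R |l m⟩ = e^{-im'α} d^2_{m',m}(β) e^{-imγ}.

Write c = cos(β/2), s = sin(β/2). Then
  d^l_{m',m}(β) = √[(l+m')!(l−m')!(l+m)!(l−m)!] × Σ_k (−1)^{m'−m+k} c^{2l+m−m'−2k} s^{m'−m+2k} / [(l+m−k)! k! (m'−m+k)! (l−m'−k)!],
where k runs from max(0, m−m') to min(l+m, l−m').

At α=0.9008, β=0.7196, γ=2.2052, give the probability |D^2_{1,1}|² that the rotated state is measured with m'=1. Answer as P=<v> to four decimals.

First d^2_{1,1}(β=0.7196), then the phase factors e^{-i(1)α} and e^{-i(1)γ}:
Half-angle: c=0.935967, s=0.352087. N=√(6·1·6·1)=6.000000
k∈{0,1} keeps every argument non-negative
  k=0: (−1)^0·6.0000/(6)·0.9360^4·0.3521^0 = +0.767437
  k=1: (−1)^1·6.0000/(2)·0.9360^2·0.3521^2 = -0.325794
d^2_{1,1}(0.7196) = +0.767437 -0.325794 = +0.441643
|D^2_{1,1}|² = |d^2_{1,1}(β)|² = (+0.441643)² = 0.195049 (the z-rotation phases have unit modulus)

P=0.1950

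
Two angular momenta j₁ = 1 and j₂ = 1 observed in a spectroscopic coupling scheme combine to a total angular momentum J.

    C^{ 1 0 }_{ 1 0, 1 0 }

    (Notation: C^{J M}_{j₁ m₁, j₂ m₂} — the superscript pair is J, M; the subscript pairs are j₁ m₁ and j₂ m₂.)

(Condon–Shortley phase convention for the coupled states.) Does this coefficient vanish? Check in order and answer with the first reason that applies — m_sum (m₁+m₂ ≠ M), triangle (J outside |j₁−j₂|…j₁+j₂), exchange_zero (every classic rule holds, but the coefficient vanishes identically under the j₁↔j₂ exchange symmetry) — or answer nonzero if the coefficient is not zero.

exchange_zero

m-sum: m₁+m₂ = 0+0 = 0, M = 0  ✓
triangle: |j₁−j₂| = 0 ≤ J = 1 ≤ j₁+j₂ = 2  ✓
exchange: j₁=j₂ and m₁=m₂, and (−1)^(j₁+j₂−J) = (−1)^1 = −1 forces ⟨j₁m₁;j₂m₂|JM⟩ = −⟨j₂m₂;j₁m₁|JM⟩ = −⟨j₁m₁;j₂m₂|JM⟩ ⇒ the coefficient vanishes identically
Racah sum check: Σ_k collapses to 0 ⇒ CG = 0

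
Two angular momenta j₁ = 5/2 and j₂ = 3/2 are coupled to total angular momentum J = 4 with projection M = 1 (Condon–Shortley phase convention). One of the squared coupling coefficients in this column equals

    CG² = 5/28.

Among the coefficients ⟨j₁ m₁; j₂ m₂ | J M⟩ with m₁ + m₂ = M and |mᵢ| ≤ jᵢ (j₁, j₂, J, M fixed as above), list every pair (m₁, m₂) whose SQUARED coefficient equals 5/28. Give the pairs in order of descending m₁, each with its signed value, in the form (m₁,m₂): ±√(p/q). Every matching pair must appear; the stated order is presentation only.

(-1/2,3/2): +√(5/28)

Admissible pairs with m₁+m₂ = M = 1: (-1/2,3/2), (1/2,1/2), (3/2,-1/2), (5/2,-3/2)
  (m₁,m₂)=(5/2,-3/2): CG² = 1/56, CG = +√(1/56)
  (m₁,m₂)=(3/2,-1/2): CG² = 15/56, CG = +√(15/56)
  (m₁,m₂)=(1/2,1/2): CG² = 15/28, CG = +√(15/28)
  (m₁,m₂)=(-1/2,3/2): CG² = 5/28, CG = +√(5/28)   ← matches the target
Pairs with CG² = 5/28: (-1/2,3/2): +√(5/28)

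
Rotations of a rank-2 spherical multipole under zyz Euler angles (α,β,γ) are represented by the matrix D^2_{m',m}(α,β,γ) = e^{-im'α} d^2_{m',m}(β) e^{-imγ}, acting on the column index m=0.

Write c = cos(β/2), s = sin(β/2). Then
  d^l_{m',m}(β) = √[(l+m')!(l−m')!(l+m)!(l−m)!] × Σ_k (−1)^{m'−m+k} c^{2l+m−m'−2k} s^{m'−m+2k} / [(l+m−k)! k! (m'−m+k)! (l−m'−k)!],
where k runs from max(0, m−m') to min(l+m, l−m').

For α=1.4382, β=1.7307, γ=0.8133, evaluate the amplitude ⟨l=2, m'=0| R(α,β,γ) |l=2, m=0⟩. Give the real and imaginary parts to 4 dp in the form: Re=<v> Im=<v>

Re=-0.4620 Im=0.0000

Split into d^2_{0,0}(β=1.7307) × two z-phases.
c=cos(1.730700/2)=0.648374, s=sin(1.730700/2)=0.761322; N=√[2·2·2·2]=4.000000
The bounds max(0,m−m')=0 and min(l+m,l−m')=2 give 3 terms
  k=0: (−1)^0·4.0000/(4)·0.6484^4·0.7613^0 = +0.176726
  k=1: (−1)^1·4.0000/(1)·0.6484^2·0.7613^2 = -0.974648
  k=2: (−1)^2·4.0000/(4)·0.6484^0·0.7613^4 = +0.335950
d^2_{0,0}(1.7307) = +0.176726 -0.974648 +0.335950 = -0.461972
Attach z-rotation phases: D = e^{-i(0)(1.4382)}·(-0.461972)·e^{-i(0)(0.8133)} = -0.461972+0.000000i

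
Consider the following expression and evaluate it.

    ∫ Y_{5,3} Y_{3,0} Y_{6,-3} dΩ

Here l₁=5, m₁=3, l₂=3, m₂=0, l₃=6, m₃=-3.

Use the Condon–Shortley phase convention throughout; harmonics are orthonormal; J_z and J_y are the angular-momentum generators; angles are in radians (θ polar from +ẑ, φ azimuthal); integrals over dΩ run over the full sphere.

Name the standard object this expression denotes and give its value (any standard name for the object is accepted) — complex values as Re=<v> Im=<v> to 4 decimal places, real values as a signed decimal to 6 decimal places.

This is a Gaunt coefficient — the integral of a triple product of spherical harmonics over the sphere.
m-sum 0 ✓  L=14 even ✓  2≤6≤8 ✓
Π(2lᵢ+1) = 11×7×13 = 1001
triangle coeff Δ(5,3,6) = 1/675675
Σ_t [0,2]: t=0:+1/8640 t=1:−1/2304 t=2:+1/8640 = -7/34560
(3j)²=7/429 [(5 3 6; 0 0 0)], sign=-1
Σ_t [0,2]: t=0:+1/17280 t=1:−1/20160 t=2:+1/483840 = 1/96768
(3j)²=1/1001 [(5 3 6; 3 0 -3)], sign=-1
⇒ 4πI² = 7/429
I = (+1)√(7/429/(4π)) = 0.03603425

Gaunt coefficient, +0.036034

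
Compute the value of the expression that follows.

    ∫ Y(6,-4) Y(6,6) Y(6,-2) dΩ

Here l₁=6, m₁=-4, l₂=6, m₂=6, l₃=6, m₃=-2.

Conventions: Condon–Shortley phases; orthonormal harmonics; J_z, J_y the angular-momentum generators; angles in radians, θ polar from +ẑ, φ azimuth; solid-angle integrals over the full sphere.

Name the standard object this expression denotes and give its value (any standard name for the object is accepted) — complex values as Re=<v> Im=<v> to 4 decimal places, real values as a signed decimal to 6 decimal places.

This is a Gaunt coefficient — the integral of a triple product of spherical harmonics over the sphere.
m-sum 0 ✓  L=18 even ✓  0≤6≤12 ✓
Π(2lᵢ+1) = 13×13×13 = 2197
triangle coeff Δ(6,6,6) = 1/325909584
Σ_t [0,6]: t=0:+1/373248000 t=1:−1/1728000 t=2:+1/110592 t=3:−1/46656 t=4:+1/110592 t=5:−1/1728000 t=6:+1/373248000 = -7/1555200
(3j)²=400/46189 [(6 6 6; 0 0 0)], sign=-1
Σ_t [6,6]: t=6:+1/24883200 = 1/24883200
(3j)²=70/4199 [(6 6 6; -4 6 -2)], sign=+1
⇒ 4πI² = 364000/1147619
I = (-1)√(364000/1147619/(4π)) = -0.15887183

Gaunt coefficient, -0.158872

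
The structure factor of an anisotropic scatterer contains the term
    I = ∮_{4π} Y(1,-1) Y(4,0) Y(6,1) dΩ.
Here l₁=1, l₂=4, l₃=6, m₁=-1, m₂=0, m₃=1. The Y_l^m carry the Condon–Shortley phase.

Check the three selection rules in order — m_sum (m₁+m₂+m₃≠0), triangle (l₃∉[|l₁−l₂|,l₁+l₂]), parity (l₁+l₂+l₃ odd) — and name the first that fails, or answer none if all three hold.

triangle

Σmᵢ = 0  ✓
l₃∈[|l₁−l₂|,l₁+l₂]=[3,5] required, l₃=6 fails  ✗
Σlᵢ = 11 ⇒ odd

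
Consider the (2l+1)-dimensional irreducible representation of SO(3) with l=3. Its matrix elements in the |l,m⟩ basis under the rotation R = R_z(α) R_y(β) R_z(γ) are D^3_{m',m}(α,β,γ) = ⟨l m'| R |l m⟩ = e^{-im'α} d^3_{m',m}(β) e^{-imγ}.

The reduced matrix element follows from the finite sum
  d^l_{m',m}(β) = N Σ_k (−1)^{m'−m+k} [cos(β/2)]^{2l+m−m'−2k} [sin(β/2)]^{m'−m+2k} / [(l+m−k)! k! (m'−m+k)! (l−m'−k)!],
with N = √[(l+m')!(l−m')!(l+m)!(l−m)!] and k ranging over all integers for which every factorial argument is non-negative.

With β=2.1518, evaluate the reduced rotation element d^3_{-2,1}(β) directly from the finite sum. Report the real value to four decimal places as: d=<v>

d=-0.3309

d^3_{-2,1}(β=2.1518) via the finite sum:
c=cos(2.151800/2)=0.474940, s=sin(2.151800/2)=0.880018; N=√[1·120·24·2]=75.894664
The bounds max(0,m−m')=3 and min(l+m,l−m')=4 give 2 terms
  k=3: (−1)^0·75.8947/(12)·0.4749^3·0.8800^3 = +0.461766
  k=4: (−1)^1·75.8947/(24)·0.4749^1·0.8800^5 = -0.792678
d^3_{-2,1}(2.1518) = +0.461766 -0.792678 = -0.330912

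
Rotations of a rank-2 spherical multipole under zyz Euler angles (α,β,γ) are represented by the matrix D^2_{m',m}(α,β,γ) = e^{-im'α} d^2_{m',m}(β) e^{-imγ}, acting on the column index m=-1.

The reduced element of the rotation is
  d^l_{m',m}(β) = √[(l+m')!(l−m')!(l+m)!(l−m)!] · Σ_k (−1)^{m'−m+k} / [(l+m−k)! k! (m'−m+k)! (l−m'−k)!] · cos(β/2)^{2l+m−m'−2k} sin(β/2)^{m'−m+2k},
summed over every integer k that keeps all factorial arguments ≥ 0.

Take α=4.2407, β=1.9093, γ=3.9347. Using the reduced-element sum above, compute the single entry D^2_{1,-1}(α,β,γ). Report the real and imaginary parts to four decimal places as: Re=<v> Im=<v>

D^2_{1,-1}(4.2407,1.9093,3.9347) = e^{-i·1·4.2407}·d^2_{1,-1}(1.9093)·e^{-i·-1·3.9347}. Compute d first:
c=cos(1.909300/2)=0.577894, s=sin(1.909300/2)=0.816112; N=√[6·1·1·6]=6.000000
k∈{0,1} keeps every argument non-negative
  k=0: (−1)^2·6.0000/(2)·0.5779^2·0.8161^2 = +0.667294
  k=1: (−1)^3·6.0000/(6)·0.5779^0·0.8161^4 = -0.443607
d^2_{1,-1}(1.9093) = +0.667294 -0.443607 = +0.223687
D = (-0.454391+0.890802i)·(+0.223687)·(-0.701635-0.712537i) = +0.213296-0.067385i

Re=0.2133 Im=-0.0674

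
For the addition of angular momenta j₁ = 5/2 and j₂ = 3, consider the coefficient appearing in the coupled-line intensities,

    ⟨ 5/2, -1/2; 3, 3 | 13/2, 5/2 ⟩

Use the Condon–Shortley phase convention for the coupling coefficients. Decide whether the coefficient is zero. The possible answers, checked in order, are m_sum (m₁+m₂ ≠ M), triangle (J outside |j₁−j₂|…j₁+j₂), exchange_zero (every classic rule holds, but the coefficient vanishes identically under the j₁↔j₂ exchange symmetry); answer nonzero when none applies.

triangle

m-sum: m₁+m₂ = -1/2+3 = 5/2, M = 5/2  ✓
triangle: need |j₁−j₂| ≤ J ≤ j₁+j₂, i.e. J ∈ [1/2, 11/2]; J = 13/2 is outside ✗ ⇒ coefficient is 0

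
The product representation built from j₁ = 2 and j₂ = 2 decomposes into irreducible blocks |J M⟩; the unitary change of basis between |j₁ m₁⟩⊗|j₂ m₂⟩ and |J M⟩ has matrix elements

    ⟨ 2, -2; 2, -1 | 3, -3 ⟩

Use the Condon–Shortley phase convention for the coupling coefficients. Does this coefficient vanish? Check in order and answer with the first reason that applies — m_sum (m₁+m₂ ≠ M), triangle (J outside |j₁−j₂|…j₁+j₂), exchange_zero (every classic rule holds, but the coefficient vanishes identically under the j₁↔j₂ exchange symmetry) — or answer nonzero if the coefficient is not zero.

nonzero

m-sum: m₁+m₂ = -2+(-1) = -3, M = -3  ✓
triangle: |j₁−j₂| = 0 ≤ J = 3 ≤ j₁+j₂ = 4  ✓
exchange: j₁≠j₂ or m₁≠m₂ — the exchange symmetry imposes no constraint here
value check: CG = −√(1/2) = -0.707107 ≠ 0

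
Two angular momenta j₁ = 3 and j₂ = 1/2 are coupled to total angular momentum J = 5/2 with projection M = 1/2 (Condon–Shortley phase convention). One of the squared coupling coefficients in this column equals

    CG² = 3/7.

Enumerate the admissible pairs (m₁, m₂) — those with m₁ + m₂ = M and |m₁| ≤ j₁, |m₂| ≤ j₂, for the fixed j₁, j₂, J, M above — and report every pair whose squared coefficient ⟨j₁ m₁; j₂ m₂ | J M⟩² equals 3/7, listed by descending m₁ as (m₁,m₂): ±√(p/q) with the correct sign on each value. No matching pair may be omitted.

(0,1/2): −√(3/7)

Admissible pairs with m₁+m₂ = M = 1/2: (0,1/2), (1,-1/2)
  (m₁,m₂)=(1,-1/2): CG² = 4/7, CG = +√(4/7)
  (m₁,m₂)=(0,1/2): CG² = 3/7, CG = −√(3/7)   ← matches the target
Pairs with CG² = 3/7: (0,1/2): −√(3/7)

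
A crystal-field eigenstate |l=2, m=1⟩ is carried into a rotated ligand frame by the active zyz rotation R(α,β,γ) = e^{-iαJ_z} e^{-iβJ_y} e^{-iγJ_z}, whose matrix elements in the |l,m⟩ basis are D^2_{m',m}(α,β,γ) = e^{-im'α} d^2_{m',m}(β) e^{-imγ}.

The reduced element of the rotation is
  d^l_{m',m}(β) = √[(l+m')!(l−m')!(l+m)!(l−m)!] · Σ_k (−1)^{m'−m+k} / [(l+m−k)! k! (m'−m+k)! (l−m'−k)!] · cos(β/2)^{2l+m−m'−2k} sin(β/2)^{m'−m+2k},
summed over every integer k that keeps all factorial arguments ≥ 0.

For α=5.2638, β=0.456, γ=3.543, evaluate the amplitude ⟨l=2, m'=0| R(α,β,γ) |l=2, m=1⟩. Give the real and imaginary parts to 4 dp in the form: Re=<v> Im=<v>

D^2_{0,1}(5.2638,0.4560,3.5430) = e^{-i·0·5.2638}·d^2_{0,1}(0.4560)·e^{-i·1·3.5430}. Compute d first:
c=cos(0.456000/2)=0.974120, s=sin(0.456000/2)=0.226030; N=√[2·2·6·1]=4.898979
k: max(0,(1)−(0))=1 … min(2+(1),2−(0))=2
  k=1: (−1)^0·4.8990/(2)·0.9741^3·0.2260^1 = +0.511775
  k=2: (−1)^1·4.8990/(2)·0.9741^1·0.2260^3 = -0.027554
d^2_{0,1}(0.4560) = +0.511775 -0.027554 = +0.484221
Attach z-rotation phases: D = e^{-i(0)(5.2638)}·(+0.484221)·e^{-i(1)(3.5430)} = -0.445731+0.189192i

Re=-0.4457 Im=0.1892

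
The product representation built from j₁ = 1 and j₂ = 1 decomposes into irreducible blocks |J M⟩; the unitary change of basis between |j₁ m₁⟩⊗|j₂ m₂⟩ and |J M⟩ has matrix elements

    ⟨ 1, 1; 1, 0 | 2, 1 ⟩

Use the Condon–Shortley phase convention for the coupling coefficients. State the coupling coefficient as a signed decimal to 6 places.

+√(1/2) ≈ +0.707107

j₁+j₂−J=0  J+j₁−j₂=2  J−j₁+j₂=2  j₁+j₂+J+1=5
(j₁±m₁, j₂±m₂, J±M) = (2,0,1,1,3,1)
P² = 2
sum k=0..0:
  [0] +1/2 = 1/2
S = 1/2
C² = P²·S² = 1/2 ; C = +0.707107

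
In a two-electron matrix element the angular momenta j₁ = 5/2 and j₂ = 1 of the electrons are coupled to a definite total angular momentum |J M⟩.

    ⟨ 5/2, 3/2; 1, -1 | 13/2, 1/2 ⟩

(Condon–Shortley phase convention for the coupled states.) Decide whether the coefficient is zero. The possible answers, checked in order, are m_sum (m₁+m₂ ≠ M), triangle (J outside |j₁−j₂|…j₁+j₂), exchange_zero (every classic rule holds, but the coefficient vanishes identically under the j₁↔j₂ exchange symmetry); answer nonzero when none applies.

m-sum: m₁+m₂ = 3/2+(-1) = 1/2, M = 1/2  ✓
triangle: need |j₁−j₂| ≤ J ≤ j₁+j₂, i.e. J ∈ [3/2, 7/2]; J = 13/2 is outside ✗ ⇒ coefficient is 0

triangle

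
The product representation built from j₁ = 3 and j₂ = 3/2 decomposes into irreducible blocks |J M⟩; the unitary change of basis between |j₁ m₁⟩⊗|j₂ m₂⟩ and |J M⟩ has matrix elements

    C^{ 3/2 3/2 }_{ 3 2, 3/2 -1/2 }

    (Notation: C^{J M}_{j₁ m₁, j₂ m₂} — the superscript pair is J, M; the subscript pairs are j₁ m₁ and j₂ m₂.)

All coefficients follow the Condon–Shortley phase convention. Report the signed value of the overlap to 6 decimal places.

√[4·3!3!0!/7! · 5!1!1!2!3!0!] = √(288/7)
  +(−1)^1/∏(1,2,0,0,3,0)! = -1/12  (running -1/12)
⟨..|..⟩ = √(288/7)·(-1/12) = -0.534522

-0.534522  (= −√(2/7))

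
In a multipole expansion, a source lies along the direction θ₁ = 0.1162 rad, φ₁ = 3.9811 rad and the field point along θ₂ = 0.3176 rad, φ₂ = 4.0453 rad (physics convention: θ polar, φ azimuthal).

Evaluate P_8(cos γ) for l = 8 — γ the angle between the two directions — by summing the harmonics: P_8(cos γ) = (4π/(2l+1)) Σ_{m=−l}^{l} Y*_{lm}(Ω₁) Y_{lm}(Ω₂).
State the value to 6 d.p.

0.390023

Addition theorem: P_8(cos γ) = (4π/17) Σ_m Y*_{lm}(Ω₁) Y_{lm}(Ω₂), m = −8…8:
  term(m=-8) = 0.00000 - 0.00000j   from Y*(Ω₁)=0.00000 + 0.00000j, Y(Ω₂)=0.00003 - 0.00004j
  term(m=-7) = 0.00000 - 0.00000j   from Y*(Ω₁)=-0.00000 + 0.00000j, Y(Ω₂)=-0.00057 + 0.00002j
  term(m=-6) = 0.00000 - 0.00000j   from Y*(Ω₁)=0.00000 - 0.00001j, Y(Ω₂)=0.00285 + 0.00332j
  term(m=-5) = 0.00000 - 0.00000j   from Y*(Ω₁)=0.00010 + 0.00017j, Y(Ω₂)=0.00466 - 0.02372j
  term(m=-4) = 0.00022 - 0.00006j   from Y*(Ω₁)=-0.00231 - 0.00051j, Y(Ω₂)=-0.08728 + 0.04469j
  term(m=-3) = 0.00580 - 0.00113j   from Y*(Ω₁)=0.01681 - 0.01208j, Y(Ω₂)=0.25951 + 0.11916j
  term(m=-2) = 0.06996 - 0.00903j   from Y*(Ω₁)=-0.01390 + 0.12795j, Y(Ω₂)=-0.12848 - 0.53280j
  term(m=-1) = 0.26303 - 0.01691j   from Y*(Ω₁)=-0.33863 - 0.37741j, Y(Ω₂)=-0.32161 + 0.40838j
  term(m=+0) = -0.15042 + 0.00000j   from Y*(Ω₁)=0.89699 + 0.00000j, Y(Ω₂)=-0.16769 + 0.00000j
  term(m=+1) = 0.26303 + 0.01691j   from Y*(Ω₁)=0.33863 - 0.37741j, Y(Ω₂)=0.32161 + 0.40838j
  term(m=+2) = 0.06996 + 0.00903j   from Y*(Ω₁)=-0.01390 - 0.12795j, Y(Ω₂)=-0.12848 + 0.53280j
  term(m=+3) = 0.00580 + 0.00113j   from Y*(Ω₁)=-0.01681 - 0.01208j, Y(Ω₂)=-0.25951 + 0.11916j
  term(m=+4) = 0.00022 + 0.00006j   from Y*(Ω₁)=-0.00231 + 0.00051j, Y(Ω₂)=-0.08728 - 0.04469j
  term(m=+5) = 0.00000 + 0.00000j   from Y*(Ω₁)=-0.00010 + 0.00017j, Y(Ω₂)=-0.00466 - 0.02372j
  term(m=+6) = 0.00000 + 0.00000j   from Y*(Ω₁)=0.00000 + 0.00001j, Y(Ω₂)=0.00285 - 0.00332j
  term(m=+7) = 0.00000 + 0.00000j   from Y*(Ω₁)=0.00000 + 0.00000j, Y(Ω₂)=0.00057 + 0.00002j
  term(m=+8) = 0.00000 + 0.00000j   from Y*(Ω₁)=0.00000 - 0.00000j, Y(Ω₂)=0.00003 + 0.00004j
Σ over m = 0.52763 - 0.00000j; ×(4π/17) → 0.39002 - 0.00000j. Real part: 0.390023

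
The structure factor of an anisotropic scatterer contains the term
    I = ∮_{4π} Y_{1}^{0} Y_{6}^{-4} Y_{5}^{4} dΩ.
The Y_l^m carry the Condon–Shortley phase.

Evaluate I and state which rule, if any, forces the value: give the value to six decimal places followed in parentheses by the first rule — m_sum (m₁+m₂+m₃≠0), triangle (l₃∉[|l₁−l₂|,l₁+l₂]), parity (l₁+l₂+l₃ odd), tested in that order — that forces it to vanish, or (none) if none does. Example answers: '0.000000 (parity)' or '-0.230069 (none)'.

0.182727 (none)

Checks pass: Σm=0; 12 even; l₃=5∈[5,7].
(2·1+1)(2·6+1)(2·5+1) = 429
Δ: 2! 0! 10! / 13! → 1/858
sum: t=1:−1/14400 = -1/14400
3j²(1 6 5; 0 0 0) = Δ·Π!·Σ² = 6/143  (sign +1)
sum: t=1:−1/362880 = -1/362880
3j²(1 6 5; 0 -4 4) = Δ·Π!·Σ² = 10/429  (sign +1)
combine: 4πI² = 429·6/143·10/429 = 60/143
take √, sign +1: I = 0.18272698
No selection rule forces the value: the integral is nonzero (none).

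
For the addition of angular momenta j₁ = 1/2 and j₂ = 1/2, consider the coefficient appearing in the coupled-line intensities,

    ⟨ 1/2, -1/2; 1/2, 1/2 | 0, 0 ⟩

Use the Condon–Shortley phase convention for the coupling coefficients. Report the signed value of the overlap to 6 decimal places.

−√(1/2) ≈ -0.707107

√[1·1!0!0!/2! · 0!1!1!0!0!0!] = √(1/2)
  +(−1)^1/∏(1,0,0,0,0,0)! = -1  (running -1)
⟨..|..⟩ = √(1/2)·(-1) = -0.707107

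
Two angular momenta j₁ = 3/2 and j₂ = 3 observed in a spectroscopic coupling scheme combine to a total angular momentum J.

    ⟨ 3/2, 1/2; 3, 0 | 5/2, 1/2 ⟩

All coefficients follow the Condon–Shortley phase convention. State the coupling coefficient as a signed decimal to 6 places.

−√(6/35) = -0.414039

√[6·2!1!4!/8! · 2!1!3!3!3!2!] = √(216/35)
  +(−1)^0/∏(0,2,1,3,0,1)! = 1/12  (running 1/12)
  +(−1)^1/∏(1,1,0,2,1,2)! = -1/4  (running -1/6)
⟨..|..⟩ = √(216/35)·(-1/6) = -0.414039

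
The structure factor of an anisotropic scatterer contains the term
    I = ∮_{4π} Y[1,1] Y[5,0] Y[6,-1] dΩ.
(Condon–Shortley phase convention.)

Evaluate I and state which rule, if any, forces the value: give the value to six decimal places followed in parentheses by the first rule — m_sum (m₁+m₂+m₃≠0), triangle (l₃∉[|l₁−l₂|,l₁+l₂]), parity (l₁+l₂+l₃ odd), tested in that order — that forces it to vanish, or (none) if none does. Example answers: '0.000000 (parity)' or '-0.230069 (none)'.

-0.187239 (none)

Checks pass: Σm=0; 12 even; l₃=6∈[4,6].
(2·1+1)(2·5+1)(2·6+1) = 429
Δ: 0! 2! 10! / 13! → 1/858
sum: t=0:+1/14400 = 1/14400
3j²(1 5 6; 0 0 0) = Δ·Π!·Σ² = 6/143  (sign +1)
sum: t=0:+1/28800 = 1/28800
3j²(1 5 6; 1 0 -1) = Δ·Π!·Σ² = 7/286  (sign -1)
combine: 4πI² = 429·6/143·7/286 = 63/143
take √, sign -1: I = -0.18723944
No selection rule forces the value: the integral is nonzero (none).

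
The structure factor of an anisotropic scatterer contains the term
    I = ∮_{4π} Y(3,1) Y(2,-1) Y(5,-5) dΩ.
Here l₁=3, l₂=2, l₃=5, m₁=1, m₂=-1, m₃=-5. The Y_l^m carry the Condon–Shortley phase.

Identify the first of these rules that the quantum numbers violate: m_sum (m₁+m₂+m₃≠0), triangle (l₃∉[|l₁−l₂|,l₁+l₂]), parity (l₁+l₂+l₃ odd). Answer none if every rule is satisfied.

Σmᵢ = -5  ✗
l₃∈[|l₁−l₂|,l₁+l₂]=[1,5], have l₃=5
Σlᵢ = 10 ⇒ even

m_sum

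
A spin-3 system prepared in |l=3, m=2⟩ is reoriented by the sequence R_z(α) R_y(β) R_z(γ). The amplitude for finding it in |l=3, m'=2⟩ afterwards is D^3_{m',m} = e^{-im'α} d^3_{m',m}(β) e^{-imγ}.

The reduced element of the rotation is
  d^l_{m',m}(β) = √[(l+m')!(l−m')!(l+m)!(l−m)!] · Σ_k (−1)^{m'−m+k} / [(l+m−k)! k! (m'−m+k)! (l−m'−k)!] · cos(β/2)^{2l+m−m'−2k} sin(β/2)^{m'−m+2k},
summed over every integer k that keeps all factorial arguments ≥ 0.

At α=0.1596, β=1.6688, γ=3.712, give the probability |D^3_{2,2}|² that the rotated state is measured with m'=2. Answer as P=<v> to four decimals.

P=0.2178

D^3_{2,2}(0.1596,1.6688,3.7120) = e^{-i·2·0.1596}·d^3_{2,2}(1.6688)·e^{-i·2·3.7120}. Compute d first:
Half-angle: c=0.671622, s=0.740894. N=√(120·1·120·1)=120.000000
The bounds max(0,m−m')=0 and min(l+m,l−m')=1 give 2 terms
  k=0: (−1)^0·120.0000/(120)·0.6716^6·0.7409^0 = +0.091781
  k=1: (−1)^1·120.0000/(24)·0.6716^4·0.7409^2 = -0.558447
d^3_{2,2}(1.6688) = +0.091781 -0.558447 = -0.466667
|D^3_{2,2}|² = |d^3_{2,2}(β)|² = (-0.466667)² = 0.217778 (the z-rotation phases have unit modulus)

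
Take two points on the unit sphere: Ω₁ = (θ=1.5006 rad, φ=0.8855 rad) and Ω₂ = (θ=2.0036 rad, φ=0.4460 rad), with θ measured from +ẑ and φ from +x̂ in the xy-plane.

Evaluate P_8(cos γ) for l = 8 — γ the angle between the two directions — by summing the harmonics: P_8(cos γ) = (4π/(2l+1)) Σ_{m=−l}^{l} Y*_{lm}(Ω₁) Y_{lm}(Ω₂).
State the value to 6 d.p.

0.032174

Expand P_8 via completeness: Σ_{m} conj(Y_{8,m}) at Ω₁ times Y_{8,m} at Ω₂ —
  term(m=-8) = -0.111812-0.043936i   from Y*(Ω₁)=+0.351793+0.362811i, Y(Ω₂)=-0.216434+0.098321i
  term(m=-7) = +0.062310-0.004062i   from Y*(Ω₁)=+0.141622-0.012022i, Y(Ω₂)=+0.439239+0.008607i
  term(m=-6) = +0.103807-0.057330i   from Y*(Ω₁)=-0.194139+0.283400i, Y(Ω₂)=-0.308463-0.154982i
  term(m=-5) = +0.007345-0.010144i   from Y*(Ω₁)=+0.046330+0.158202i, Y(Ω₂)=-0.046533-0.060055i
  term(m=-4) = +0.019549-0.103204i   from Y*(Ω₁)=-0.269505-0.114074i, Y(Ω₂)=+0.075945+0.350794i
  term(m=-3) = +0.004385+0.017010i   from Y*(Ω₁)=-0.154559+0.081468i, Y(Ω₂)=+0.023194-0.097827i
  term(m=-2) = -0.053027-0.064014i   from Y*(Ω₁)=+0.053687-0.264569i, Y(Ω₂)=+0.193324-0.239656i
  term(m=-1) = +0.026790+0.012596i   from Y*(Ω₁)=-0.113116-0.138375i, Y(Ω₂)=-0.149435+0.071450i
  term(m=+0) = -0.075168+0.000000i   from Y*(Ω₁)=+0.263224-0.000000i, Y(Ω₂)=-0.285567+0.000000i
  term(m=+1) = +0.026790-0.012596i   from Y*(Ω₁)=+0.113116-0.138375i, Y(Ω₂)=+0.149435+0.071450i
  term(m=+2) = -0.053027+0.064014i   from Y*(Ω₁)=+0.053687+0.264569i, Y(Ω₂)=+0.193324+0.239656i
  term(m=+3) = +0.004385-0.017010i   from Y*(Ω₁)=+0.154559+0.081468i, Y(Ω₂)=-0.023194-0.097827i
  term(m=+4) = +0.019549+0.103204i   from Y*(Ω₁)=-0.269505+0.114074i, Y(Ω₂)=+0.075945-0.350794i
  term(m=+5) = +0.007345+0.010144i   from Y*(Ω₁)=-0.046330+0.158202i, Y(Ω₂)=+0.046533-0.060055i
  term(m=+6) = +0.103807+0.057330i   from Y*(Ω₁)=-0.194139-0.283400i, Y(Ω₂)=-0.308463+0.154982i
  term(m=+7) = +0.062310+0.004062i   from Y*(Ω₁)=-0.141622-0.012022i, Y(Ω₂)=-0.439239+0.008607i
  term(m=+8) = -0.111812+0.043936i   from Y*(Ω₁)=+0.351793-0.362811i, Y(Ω₂)=-0.216434-0.098321i
Total Σ_m = +0.043526+0.000000i. Multiply by 0.739198: +0.032174+0.000000i. P_8(cos γ) = 0.032174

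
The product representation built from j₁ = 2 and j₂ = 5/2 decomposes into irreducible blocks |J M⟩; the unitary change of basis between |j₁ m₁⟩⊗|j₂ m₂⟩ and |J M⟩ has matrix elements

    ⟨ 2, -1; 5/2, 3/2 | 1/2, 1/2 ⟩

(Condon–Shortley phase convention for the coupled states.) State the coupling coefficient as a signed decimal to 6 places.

−√(4/15) = -0.516398

j₁+j₂−J=4  J+j₁−j₂=0  J−j₁+j₂=1  j₁+j₂+J+1=6
(j₁±m₁, j₂±m₂, J±M) = (1,3,4,1,1,0)
P² = 48/5
sum k=3..3:
  [3] −1/6 = -1/6
S = -1/6
C² = P²·S² = 4/15 ; C = -0.516398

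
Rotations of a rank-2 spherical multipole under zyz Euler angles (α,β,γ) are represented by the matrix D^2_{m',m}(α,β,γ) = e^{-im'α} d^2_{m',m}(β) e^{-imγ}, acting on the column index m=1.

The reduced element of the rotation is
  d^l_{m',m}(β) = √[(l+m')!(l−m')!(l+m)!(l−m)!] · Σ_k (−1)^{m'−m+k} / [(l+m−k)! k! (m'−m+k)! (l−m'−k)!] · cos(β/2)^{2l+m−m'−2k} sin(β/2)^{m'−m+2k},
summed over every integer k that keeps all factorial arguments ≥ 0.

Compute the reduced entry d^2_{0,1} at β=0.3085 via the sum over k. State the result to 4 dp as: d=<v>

d^2_{0,1}(β=0.3085) via the finite sum:
c=cos(0.308500/2)=0.988127, s=sin(0.308500/2)=0.153639; N=√[2·2·6·1]=4.898979
k∈{1,2} keeps every argument non-negative
  k=1: (−1)^0·4.8990/(2)·0.9881^3·0.1536^1 = +0.363091
  k=2: (−1)^1·4.8990/(2)·0.9881^1·0.1536^3 = -0.008778
d^2_{0,1}(0.3085) = +0.363091 -0.008778 = +0.354313

d=0.3543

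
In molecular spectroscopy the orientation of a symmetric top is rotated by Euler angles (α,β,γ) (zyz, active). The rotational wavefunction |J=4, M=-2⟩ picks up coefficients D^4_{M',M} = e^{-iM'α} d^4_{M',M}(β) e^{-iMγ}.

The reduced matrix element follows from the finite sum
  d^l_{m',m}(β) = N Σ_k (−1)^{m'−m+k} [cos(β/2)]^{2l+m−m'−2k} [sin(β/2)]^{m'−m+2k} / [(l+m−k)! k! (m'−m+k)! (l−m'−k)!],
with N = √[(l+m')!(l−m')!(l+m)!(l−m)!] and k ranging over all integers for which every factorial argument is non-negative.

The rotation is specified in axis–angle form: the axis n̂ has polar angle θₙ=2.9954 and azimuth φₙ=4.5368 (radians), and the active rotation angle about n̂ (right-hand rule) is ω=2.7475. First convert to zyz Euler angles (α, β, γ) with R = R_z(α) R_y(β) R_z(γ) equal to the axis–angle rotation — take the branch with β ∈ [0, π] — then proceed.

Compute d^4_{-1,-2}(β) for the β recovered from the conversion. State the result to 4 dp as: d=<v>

Axis–angle → zyz. n̂ = (sinθₙcosφₙ, sinθₙsinφₙ, cosθₙ) = (-0.025447, -0.143433, -0.989333), ω = 2.7475.
R = I cosω + sinω [n̂]ₓ + (1−cosω) n̂n̂ᵀ gives
  R = [-0.922100, +0.386895, -0.006652; -0.372855, -0.883777, +0.282699; +0.103496, +0.263157, +0.959186]
β = atan2(√(R₁₃²+R₂₃²), R₃₃) = 0.286688; α = atan2(R₂₃, R₁₃) mod 2π = 1.594323; γ = atan2(R₃₂, −R₃₁) mod 2π = 1.945501
d^4_{-1,-2}(β=0.2867) via the finite sum:
With c≡cos(β/2)=0.989744 and s≡sin(β/2)=0.142854, N=[6·120·2·720]^{1/2}=1018.233765
The bounds max(0,m−m')=0 and min(l+m,l−m')=2 give 3 terms
  k=0: (−1)^1·1018.2338/(240)·0.9897^7·0.1429^1 = -0.563880
  k=1: (−1)^2·1018.2338/(48)·0.9897^5·0.1429^3 = +0.058735
  k=2: (−1)^3·1018.2338/(72)·0.9897^3·0.1429^5 = -0.000816
d^4_{-1,-2}(0.2867) = -0.563880 +0.058735 -0.000816 = -0.505962

d=-0.5060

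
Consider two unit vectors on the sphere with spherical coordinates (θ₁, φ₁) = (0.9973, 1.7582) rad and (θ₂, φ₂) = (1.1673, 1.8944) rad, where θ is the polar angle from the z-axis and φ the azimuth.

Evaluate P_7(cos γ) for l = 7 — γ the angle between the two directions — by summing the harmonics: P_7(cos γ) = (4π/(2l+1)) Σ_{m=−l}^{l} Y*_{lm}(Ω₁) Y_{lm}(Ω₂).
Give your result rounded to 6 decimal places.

Summing Y*_{l m}(θ₁,φ₁)·Y_{l m}(θ₂,φ₂) over m ∈ [−7, 7]; prefactor 4π/(2·7+1) = 0.837758:
  m=-7: (0.14265 - 0.03779j) × (0.21385 - 0.17809j) = 0.02377 - 0.03349j  (running Σ = 0.02377 - 0.03349j)
  m=-6: (-0.15396 - 0.32170j) × (0.16110 + 0.41433j) = 0.10849 - 0.11562j  (running Σ = 0.13226 - 0.14910j)
  m=-5: (-0.34958 + 0.25692j) × (-0.24216 + 0.01144j) = 0.08172 - 0.06622j  (running Σ = 0.21398 - 0.21532j)
  m=-4: (0.12000 + 0.11171j) × (-0.05602 + 0.19751j) = -0.02879 + 0.01744j  (running Σ = 0.18519 - 0.19787j)
  m=-3: (-0.14110 + 0.22396j) × (-0.26823 - 0.18350j) = 0.07894 - 0.03418j  (running Σ = 0.26413 - 0.23205j)
  m=-2: (0.27813 + 0.10942j) × (-0.05972 + 0.04514j) = -0.02155 + 0.00602j  (running Σ = 0.24259 - 0.22603j)
  m=-1: (-0.02788 + 0.14701j) × (-0.10497 - 0.31298j) = 0.04894 - 0.00671j  (running Σ = 0.29152 - 0.23274j)
  m=0: (0.31932 + 0.00000j) × (-0.03584 + 0.00000j) = -0.01144 + 0.00000j  (running Σ = 0.28008 - 0.23274j)
  m=1: (0.02788 + 0.14701j) × (0.10497 - 0.31298j) = 0.04894 + 0.00671j  (running Σ = 0.32902 - 0.22603j)
  m=2: (0.27813 - 0.10942j) × (-0.05972 - 0.04514j) = -0.02155 - 0.00602j  (running Σ = 0.30747 - 0.23205j)
  m=3: (0.14110 + 0.22396j) × (0.26823 - 0.18350j) = 0.07894 + 0.03418j  (running Σ = 0.38641 - 0.19787j)
  m=4: (0.12000 - 0.11171j) × (-0.05602 - 0.19751j) = -0.02879 - 0.01744j  (running Σ = 0.35763 - 0.21532j)
  m=5: (0.34958 + 0.25692j) × (0.24216 + 0.01144j) = 0.08172 + 0.06622j  (running Σ = 0.43934 - 0.14910j)
  m=6: (-0.15396 + 0.32170j) × (0.16110 - 0.41433j) = 0.10849 + 0.11562j  (running Σ = 0.54783 - 0.03349j)
  m=7: (-0.14265 - 0.03779j) × (-0.21385 - 0.17809j) = 0.02377 + 0.03349j  (running Σ = 0.57160 + 0.00000j)
Total Σ_m = 0.57160 + 0.00000j. Multiply by 0.837758: 0.47887 + 0.00000j. P_7(cos γ) = 0.478865

0.478865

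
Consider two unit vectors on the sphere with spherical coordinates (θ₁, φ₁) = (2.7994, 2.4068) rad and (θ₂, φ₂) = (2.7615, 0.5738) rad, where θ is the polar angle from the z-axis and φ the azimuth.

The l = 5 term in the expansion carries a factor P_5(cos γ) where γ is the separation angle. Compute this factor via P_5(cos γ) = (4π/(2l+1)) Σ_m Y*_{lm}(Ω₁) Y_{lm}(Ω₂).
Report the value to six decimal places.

Expand P_5 via completeness: Σ_{m} conj(Y_{5,m}) at Ω₁ times Y_{5,m} at Ω₂ —
  term(m=-5) = -0.000006+0.000002i   from Y*(Ω₁)=+0.001701-0.001002i, Y(Ω₂)=-0.003142-0.000878i
  term(m=-4) = +0.000226+0.000392i   from Y*(Ω₁)=+0.017171+0.003524i, Y(Ω₂)=+0.017113+0.019339i
  term(m=-3) = +0.007722-0.007704i   from Y*(Ω₁)=+0.054064+0.073595i, Y(Ω₂)=-0.017921-0.118094i
  term(m=-2) = -0.088924-0.051436i   from Y*(Ω₁)=-0.030190+0.297271i, Y(Ω₂)=-0.141192+0.313474i
  term(m=-1) = -0.076913+0.286579i   from Y*(Ω₁)=-0.407758+0.368444i, Y(Ω₂)=+0.453451-0.293085i
  term(m=+0) = +0.044314+0.000000i   from Y*(Ω₁)=-0.274689-0.000000i, Y(Ω₂)=-0.161326+0.000000i
  term(m=+1) = -0.076913-0.286579i   from Y*(Ω₁)=+0.407758+0.368444i, Y(Ω₂)=-0.453451-0.293085i
  term(m=+2) = -0.088924+0.051436i   from Y*(Ω₁)=-0.030190-0.297271i, Y(Ω₂)=-0.141192-0.313474i
  term(m=+3) = +0.007722+0.007704i   from Y*(Ω₁)=-0.054064+0.073595i, Y(Ω₂)=+0.017921-0.118094i
  term(m=+4) = +0.000226-0.000392i   from Y*(Ω₁)=+0.017171-0.003524i, Y(Ω₂)=+0.017113-0.019339i
  term(m=+5) = -0.000006-0.000002i   from Y*(Ω₁)=-0.001701-0.001002i, Y(Ω₂)=+0.003142-0.000878i
Accumulated sum -0.271476-0.000000i; after 4π/(2l+1) scaling, -0.310134-0.000000i ⇒ P_5 = -0.310134

-0.310134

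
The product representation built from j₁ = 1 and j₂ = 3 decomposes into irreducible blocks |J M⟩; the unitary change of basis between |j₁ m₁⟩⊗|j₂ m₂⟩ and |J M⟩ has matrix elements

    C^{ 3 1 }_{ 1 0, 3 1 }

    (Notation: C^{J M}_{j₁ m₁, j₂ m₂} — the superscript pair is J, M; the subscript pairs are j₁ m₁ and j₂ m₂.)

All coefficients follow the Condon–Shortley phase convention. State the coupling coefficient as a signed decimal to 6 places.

triangle: 1!*1!*5!/8! = 120/40320
(j±m)!: 1!*1!*4!*2!*4!*2! = 2304
prefactor² = (2J+1)*Δ*N² = 48
  k=0: +1/(0!*1!*1!*4!*0!*1!) = 1/24
  k=1: −1/(1!*0!*0!*3!*1!*2!) = -1/12
Σ = -1/24  ⇒  CG² = 48*(-1/24)² = 1/12
CG = −√(1/12) = -0.288675

-0.288675  (= −√(1/12))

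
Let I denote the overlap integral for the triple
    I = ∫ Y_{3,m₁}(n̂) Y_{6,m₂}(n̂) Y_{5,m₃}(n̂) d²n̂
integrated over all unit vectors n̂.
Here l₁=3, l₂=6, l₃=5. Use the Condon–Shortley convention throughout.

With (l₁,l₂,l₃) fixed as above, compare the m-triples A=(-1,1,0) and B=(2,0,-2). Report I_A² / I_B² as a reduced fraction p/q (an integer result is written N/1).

Shared (l₁,l₂,l₃)=(3,6,5): N and (l;000)² cancel in I_A²/I_B².
A: Δ = 4!·2!·8!/15! = 1/675675; Racah Σ t=2..4: t=2:+1/5760 t=3:−1/3456 t=4:+1/34560 = -1/11520; ⇒ 3j(3 6 5; -1 1 0)² = 2/429, sgn +1
B: Δ = 4!·2!·8!/15! = 1/675675; Racah Σ t=0..1: t=0:+1/34560 t=1:−1/8640 = -1/11520; ⇒ 3j(3 6 5; 2 0 -2)² = 3/143, sgn +1
I_A²/I_B² = (2/429)/(3/143) = 2/9

2/9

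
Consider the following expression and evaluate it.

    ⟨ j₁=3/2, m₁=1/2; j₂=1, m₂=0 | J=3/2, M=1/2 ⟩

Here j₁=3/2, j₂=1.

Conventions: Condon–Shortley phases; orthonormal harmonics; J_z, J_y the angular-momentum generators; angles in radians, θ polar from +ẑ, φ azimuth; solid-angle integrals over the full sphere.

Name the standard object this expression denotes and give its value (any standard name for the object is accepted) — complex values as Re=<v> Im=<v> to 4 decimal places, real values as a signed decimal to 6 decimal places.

This is a Clebsch–Gordan (vector-coupling) coefficient.
triangle: 1!·2!·1!/5! = 2/120
(j±m)!: 2!·1!·1!·1!·2!·1! = 4
prefactor² = (2J+1)·Δ·N² = 4/15
  k=0: +1/(0!·1!·1!·1!·1!·0!) = 1
  k=1: −1/(1!·0!·0!·0!·2!·1!) = -1/2
Σ = 1/2  ⇒  CG² = 4/15·(1/2)² = 1/15
CG = +√(1/15) = +0.258199

Clebsch–Gordan coefficient, +√(1/15) ≈ +0.258199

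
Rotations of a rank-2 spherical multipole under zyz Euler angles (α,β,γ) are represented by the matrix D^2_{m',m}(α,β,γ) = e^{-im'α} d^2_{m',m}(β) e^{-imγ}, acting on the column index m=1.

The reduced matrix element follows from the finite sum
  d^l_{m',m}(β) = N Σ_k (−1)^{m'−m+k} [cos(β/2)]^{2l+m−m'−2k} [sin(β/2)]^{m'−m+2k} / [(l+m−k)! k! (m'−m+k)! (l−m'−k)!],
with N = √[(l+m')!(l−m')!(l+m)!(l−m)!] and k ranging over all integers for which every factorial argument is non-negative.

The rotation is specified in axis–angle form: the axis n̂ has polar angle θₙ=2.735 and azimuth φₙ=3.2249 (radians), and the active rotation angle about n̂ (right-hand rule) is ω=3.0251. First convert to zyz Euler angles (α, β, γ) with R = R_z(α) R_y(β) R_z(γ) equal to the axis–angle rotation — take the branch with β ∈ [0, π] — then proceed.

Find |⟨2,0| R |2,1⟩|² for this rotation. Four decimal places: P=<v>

Axis–angle → zyz. n̂ = (sinθₙcosφₙ, sinθₙsinφₙ, cosθₙ) = (-0.394111, -0.032908, -0.918474), ω = 3.0251.
R = I cosω + sinω [n̂]ₓ + (1−cosω) n̂n̂ᵀ gives
  R = [-0.683629, +0.132605, +0.717682; -0.080902, -0.991064, +0.106053; +0.725332, +0.014439, +0.688248]
β = atan2(√(R₁₃²+R₂₃²), R₃₃) = 0.811725; α = atan2(R₂₃, R₁₃) mod 2π = 0.146710; γ = atan2(R₃₂, −R₃₁) mod 2π = 3.121688
D^2_{0,1}(0.1467,0.8117,3.1217) = e^{-i·0·0.1467}·d^2_{0,1}(0.8117)·e^{-i·1·3.1217}. Compute d first:
Half-angle: c=0.918762, s=0.394811. N=√(2·2·6·1)=4.898979
k∈{1,2} keeps every argument non-negative
  k=1: (−1)^0·4.8990/(2)·0.9188^3·0.3948^1 = +0.750023
  k=2: (−1)^1·4.8990/(2)·0.9188^1·0.3948^3 = -0.138499
d^2_{0,1}(0.8117) = +0.750023 -0.138499 = +0.611524
|D^2_{0,1}|² = |d^2_{0,1}(β)|² = (+0.611524)² = 0.373961 (the z-rotation phases have unit modulus)

P=0.3740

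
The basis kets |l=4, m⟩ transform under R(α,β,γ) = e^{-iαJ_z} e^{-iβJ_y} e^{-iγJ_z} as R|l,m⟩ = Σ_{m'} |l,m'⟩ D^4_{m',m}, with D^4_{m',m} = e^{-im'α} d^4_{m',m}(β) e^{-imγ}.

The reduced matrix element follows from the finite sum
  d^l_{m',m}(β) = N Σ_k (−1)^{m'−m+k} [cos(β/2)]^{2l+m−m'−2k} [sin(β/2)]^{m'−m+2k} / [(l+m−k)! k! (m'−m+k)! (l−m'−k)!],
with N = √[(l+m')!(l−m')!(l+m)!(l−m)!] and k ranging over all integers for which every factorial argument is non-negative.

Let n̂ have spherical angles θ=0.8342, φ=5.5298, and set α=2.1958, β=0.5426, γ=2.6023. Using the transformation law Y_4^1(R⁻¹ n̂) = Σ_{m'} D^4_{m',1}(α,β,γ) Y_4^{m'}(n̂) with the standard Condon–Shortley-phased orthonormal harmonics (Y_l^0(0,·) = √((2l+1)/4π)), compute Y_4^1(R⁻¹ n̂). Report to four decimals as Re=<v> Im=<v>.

Re=0.1953 Im=0.1593

Need the full column D^4_{m',1} for m'=−4..4 at α=2.1958, β=0.5426, γ=2.6023.
cos(β/2)=0.963423, sin(β/2)=0.267984
d^4_{-4,1}: single k=5 term ⇒ +0.009249;  D = +0.009201-0.000944i
d^4_{-3,1}: k∈[4..5] ⇒ +0.058779 -0.002729 = +0.056051;  D = -0.037265-0.041869i
d^4_{-2,1}: k∈[3..5] ⇒ +0.225906 -0.026218 +0.000406 = +0.200094;  D = -0.043374+0.195336i
d^4_{-1,1}: k∈[2..5] ⇒ +0.574277 -0.133299 +0.005157 -0.000027 = +0.446108;  D = +0.409755-0.176390i
d^4_{0,1}: k∈[1..4] ⇒ +0.923303 -0.428627 +0.033164 -0.000428 = +0.527412;  D = -0.452558-0.270842i
d^4_{1,1}: k∈[0..3] ⇒ +0.742228 -0.861415 +0.133299 -0.003438 = +0.010674;  D = +0.000914+0.010635i
d^4_{2,1}: k∈[0..2] ⇒ -0.875922 +0.338859 -0.017479 = -0.554542;  D = -0.420285+0.361769i
d^4_{3,1}: k∈[0..1] ⇒ +0.455818 -0.058779 = +0.397039;  D = -0.386119-0.092478i
d^4_{4,1}: single k=0 term ⇒ -0.119538;  D = -0.045439-0.110565i
Y_4^{m'}(θ=0.8342,φ=5.5298) and Σ D·Y over m':
  (+0.0092-0.0009i)·(-0.1322+0.0170i)  (-0.0373-0.0419i)·(-0.2174+0.2637i)  (-0.0434+0.1953i)·(+0.0254+0.3955i)  (+0.4098-0.1764i)·(+0.0273+0.0256i)  (-0.4526-0.2708i)·(-0.3608+0.0000i)  (+0.0009+0.0106i)·(-0.0273+0.0256i)  (-0.4203+0.3618i)·(+0.0254-0.3955i)  (-0.3861-0.0925i)·(+0.2174+0.2637i)  (-0.0454-0.1106i)·(-0.1322-0.0170i)
Y_4^1(R⁻¹ n̂) = +0.195261+0.159315i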